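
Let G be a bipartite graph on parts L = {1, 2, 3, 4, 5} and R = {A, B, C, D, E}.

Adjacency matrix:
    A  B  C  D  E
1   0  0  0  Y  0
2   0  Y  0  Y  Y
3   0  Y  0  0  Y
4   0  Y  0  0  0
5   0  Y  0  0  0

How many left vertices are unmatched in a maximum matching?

2

One maximum matching: 1-D, 2-E, 3-B.
The set {1, 2, 3, 4, 5} has only 3 neighbours ({B, D, E}), so by Hall's theorem at most 3 of the 5 left vertices can be matched.
That matches 3 of the 5, leaving 2 unmatched; no matching can do better.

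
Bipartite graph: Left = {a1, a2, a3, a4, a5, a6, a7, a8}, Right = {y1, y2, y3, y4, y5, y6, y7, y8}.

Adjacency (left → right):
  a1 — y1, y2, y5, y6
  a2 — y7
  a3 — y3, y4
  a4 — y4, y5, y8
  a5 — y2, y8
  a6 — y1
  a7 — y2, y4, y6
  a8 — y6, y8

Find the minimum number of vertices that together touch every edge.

8

{a1, a2, a3, a4, a5, a6, a7, a8} is a vertex cover of size 8: every edge has an endpoint in this set.
No smaller cover exists because a1–y5, a2–y7, a3–y3, a4–y4, a5–y2, a6–y1, a7–y6, a8–y8 is a matching of size 8, and a cover must include an endpoint of each of these disjoint edges (König's theorem).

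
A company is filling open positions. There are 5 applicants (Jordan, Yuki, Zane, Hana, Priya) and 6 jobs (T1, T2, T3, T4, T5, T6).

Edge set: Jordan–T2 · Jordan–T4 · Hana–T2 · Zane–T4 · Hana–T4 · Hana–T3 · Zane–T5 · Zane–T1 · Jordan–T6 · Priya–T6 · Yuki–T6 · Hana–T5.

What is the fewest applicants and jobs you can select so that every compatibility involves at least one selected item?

{Jordan, Zane, Hana, T6} is a vertex cover of size 4: every edge has an endpoint in this set.
No smaller cover exists because Jordan–T2, Yuki–T6, Zane–T5, Hana–T4 is a matching of size 4, and a cover must include an endpoint of each of these disjoint edges (König's theorem).

4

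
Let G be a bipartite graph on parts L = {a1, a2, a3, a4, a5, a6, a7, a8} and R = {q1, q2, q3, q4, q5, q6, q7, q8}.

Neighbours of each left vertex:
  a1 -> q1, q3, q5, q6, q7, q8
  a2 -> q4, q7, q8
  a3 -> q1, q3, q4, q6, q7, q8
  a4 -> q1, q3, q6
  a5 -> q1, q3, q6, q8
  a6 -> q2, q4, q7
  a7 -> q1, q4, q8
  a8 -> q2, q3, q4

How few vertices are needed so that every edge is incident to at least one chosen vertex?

A maximum matching has 8 edges (e.g. a1–q5, a2–q4, a3–q1, a4–q3, a5–q6, a6–q7, a7–q8, a8–q2).
By König's theorem the minimum vertex cover has the same size. One such cover is {a1, a2, a3, a4, a5, a6, a7, a8}.

8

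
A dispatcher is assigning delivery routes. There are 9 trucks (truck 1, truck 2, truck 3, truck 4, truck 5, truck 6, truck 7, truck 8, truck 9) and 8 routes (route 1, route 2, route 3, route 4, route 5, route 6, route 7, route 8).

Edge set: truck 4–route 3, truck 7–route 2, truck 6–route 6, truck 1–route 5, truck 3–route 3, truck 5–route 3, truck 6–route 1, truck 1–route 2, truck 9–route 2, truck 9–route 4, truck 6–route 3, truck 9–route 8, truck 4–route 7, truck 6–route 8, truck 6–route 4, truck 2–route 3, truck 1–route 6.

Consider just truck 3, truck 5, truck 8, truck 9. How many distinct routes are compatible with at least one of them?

4

The union of neighbours of {truck 3, truck 5, truck 8, truck 9} is {route 2, route 3, route 4, route 8}, which has 4 elements.
Since |N(S)| = 4 ≥ |S| = 4, Hall's condition holds for this subset.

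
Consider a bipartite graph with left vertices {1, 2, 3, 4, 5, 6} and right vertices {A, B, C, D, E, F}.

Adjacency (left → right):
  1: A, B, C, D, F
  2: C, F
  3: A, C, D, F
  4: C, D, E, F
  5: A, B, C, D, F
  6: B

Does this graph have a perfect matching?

Yes

A valid assignment of size 6: 1-A, 2-C, 3-D, 4-E, 5-F, 6-B.
Every left vertex is matched, so this is a perfect matching.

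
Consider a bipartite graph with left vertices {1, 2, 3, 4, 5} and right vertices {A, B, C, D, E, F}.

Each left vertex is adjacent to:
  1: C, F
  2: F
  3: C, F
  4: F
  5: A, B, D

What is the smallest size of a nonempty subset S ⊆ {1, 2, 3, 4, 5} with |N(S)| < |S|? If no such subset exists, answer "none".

2

Take S = {2, 4}. Its neighbourhood is {F}, so |N(S)| = 1 < |S| = 2.
No single vertex violates Hall's condition since each has at least one neighbour, so 2 is the minimum.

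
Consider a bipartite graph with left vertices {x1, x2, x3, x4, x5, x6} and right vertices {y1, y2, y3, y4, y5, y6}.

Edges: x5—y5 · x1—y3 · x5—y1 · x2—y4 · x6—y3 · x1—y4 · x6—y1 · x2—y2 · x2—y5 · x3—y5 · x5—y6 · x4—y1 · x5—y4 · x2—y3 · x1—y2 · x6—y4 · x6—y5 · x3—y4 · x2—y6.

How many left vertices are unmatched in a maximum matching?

For example, pair x1→y2, x2→y6, x3→y5, x4→y1, x5→y4, x6→y3.
All 6 left vertices are matched, so no larger matching exists.
That matches 6 of the 6, leaving 0 unmatched; no matching can do better.

0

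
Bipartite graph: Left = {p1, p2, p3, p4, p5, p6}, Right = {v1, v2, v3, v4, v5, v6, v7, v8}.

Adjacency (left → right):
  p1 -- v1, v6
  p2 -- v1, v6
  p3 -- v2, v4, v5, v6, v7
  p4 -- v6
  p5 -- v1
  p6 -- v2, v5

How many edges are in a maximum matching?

A valid assignment of size 4: p1-v1, p2-v6, p3-v4, p6-v2.
The set {p1, p2, p4, p5} has only 2 neighbours ({v1, v6}), so by Hall's theorem at most 4 of the 6 left vertices can be matched.

4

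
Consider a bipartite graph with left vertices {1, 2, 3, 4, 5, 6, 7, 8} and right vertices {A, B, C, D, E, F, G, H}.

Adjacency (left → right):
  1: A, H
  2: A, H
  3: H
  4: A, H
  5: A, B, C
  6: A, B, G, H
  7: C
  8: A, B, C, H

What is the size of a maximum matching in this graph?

5

A valid assignment of size 5: 1-A, 2-H, 5-B, 6-G, 7-C.
The set {1, 2, 3, 4, 5, 7, 8} has only 4 neighbours ({A, B, C, H}), so by Hall's theorem at most 5 of the 8 left vertices can be matched.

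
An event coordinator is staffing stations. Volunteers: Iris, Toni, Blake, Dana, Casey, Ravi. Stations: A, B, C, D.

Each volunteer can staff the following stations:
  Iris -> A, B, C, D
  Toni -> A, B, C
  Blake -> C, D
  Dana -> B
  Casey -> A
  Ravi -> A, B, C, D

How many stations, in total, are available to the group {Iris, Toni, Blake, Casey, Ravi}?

The union of neighbours of {Iris, Toni, Blake, Casey, Ravi} is {A, B, C, D}, which has 4 elements.
Since |N(S)| = 4 < |S| = 5, Hall's condition fails for this subset.

4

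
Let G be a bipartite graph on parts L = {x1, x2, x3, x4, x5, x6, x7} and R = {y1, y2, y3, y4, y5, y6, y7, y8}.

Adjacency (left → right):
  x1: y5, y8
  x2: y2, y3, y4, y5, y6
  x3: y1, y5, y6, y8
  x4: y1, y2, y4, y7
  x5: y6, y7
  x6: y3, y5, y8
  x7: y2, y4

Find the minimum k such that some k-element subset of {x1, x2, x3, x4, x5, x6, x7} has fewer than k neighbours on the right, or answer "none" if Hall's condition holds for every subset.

A matching saturating every left vertex exists, for instance x1→y8, x2→y4, x3→y6, x4→y1, x5→y7, x6→y3, x7→y2.
By Hall's marriage theorem, this means |N(S)| ≥ |S| for every subset S, so no violating subset exists.

none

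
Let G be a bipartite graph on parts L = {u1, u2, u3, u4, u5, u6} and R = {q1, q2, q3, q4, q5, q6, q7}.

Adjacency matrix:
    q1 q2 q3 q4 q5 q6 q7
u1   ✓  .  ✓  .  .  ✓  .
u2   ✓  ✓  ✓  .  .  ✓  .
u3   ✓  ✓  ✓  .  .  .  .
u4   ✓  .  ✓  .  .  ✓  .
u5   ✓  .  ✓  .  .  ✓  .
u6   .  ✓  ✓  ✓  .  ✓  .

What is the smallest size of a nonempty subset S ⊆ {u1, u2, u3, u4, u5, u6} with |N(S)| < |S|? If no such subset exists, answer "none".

5

Take S = {u1, u2, u3, u4, u5}. Its neighbourhood is {q1, q2, q3, q6}, so |N(S)| = 4 < |S| = 5.
Every subset of size less than 5 has at least as many neighbours as members, so 5 is the minimum.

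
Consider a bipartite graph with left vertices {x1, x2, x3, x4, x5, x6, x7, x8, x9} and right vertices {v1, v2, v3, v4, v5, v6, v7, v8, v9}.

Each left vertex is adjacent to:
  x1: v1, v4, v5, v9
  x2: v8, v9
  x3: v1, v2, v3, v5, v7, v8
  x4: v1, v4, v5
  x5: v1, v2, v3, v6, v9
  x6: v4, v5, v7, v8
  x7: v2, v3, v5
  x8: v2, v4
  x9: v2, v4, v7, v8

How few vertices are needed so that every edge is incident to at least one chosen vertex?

A maximum matching has 9 edges (e.g. x1–v1, x2–v9, x3–v8, x4–v5, x5–v6, x6–v7, x7–v3, x8–v4, x9–v2).
By König's theorem the minimum vertex cover has the same size. One such cover is {x1, x2, x3, x4, x5, x6, x7, x8, x9}.

9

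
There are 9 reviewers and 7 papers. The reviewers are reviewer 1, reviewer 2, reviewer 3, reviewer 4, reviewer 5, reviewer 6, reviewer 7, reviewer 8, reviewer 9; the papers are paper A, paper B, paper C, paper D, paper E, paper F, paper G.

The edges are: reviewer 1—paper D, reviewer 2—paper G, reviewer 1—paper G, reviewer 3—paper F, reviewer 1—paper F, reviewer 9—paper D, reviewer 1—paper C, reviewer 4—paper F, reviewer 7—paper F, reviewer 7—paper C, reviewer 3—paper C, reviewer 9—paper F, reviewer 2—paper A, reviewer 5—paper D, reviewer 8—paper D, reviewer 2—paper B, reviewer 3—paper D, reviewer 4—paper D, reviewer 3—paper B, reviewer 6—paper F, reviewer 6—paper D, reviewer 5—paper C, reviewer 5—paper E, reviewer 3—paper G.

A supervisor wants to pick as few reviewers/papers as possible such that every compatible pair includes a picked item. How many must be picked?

{reviewer 1, reviewer 2, reviewer 3, reviewer 5, reviewer 7, paper D, paper F} is a vertex cover of size 7: every edge has an endpoint in this set.
No smaller cover exists because reviewer 1–paper G, reviewer 2–paper A, reviewer 3–paper B, reviewer 4–paper F, reviewer 5–paper E, reviewer 6–paper D, reviewer 7–paper C is a matching of size 7, and a cover must include an endpoint of each of these disjoint edges (König's theorem).

7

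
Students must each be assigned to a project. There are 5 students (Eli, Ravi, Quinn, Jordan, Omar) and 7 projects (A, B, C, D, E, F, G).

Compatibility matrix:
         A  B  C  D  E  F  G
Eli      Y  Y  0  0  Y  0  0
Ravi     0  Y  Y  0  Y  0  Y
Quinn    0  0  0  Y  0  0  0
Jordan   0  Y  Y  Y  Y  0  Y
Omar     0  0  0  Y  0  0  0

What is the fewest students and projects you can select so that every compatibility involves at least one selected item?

4

A maximum matching has 4 edges (e.g. Eli–E, Ravi–B, Quinn–D, Jordan–G).
By König's theorem the minimum vertex cover has the same size. One such cover is {Eli, Ravi, Jordan, D}.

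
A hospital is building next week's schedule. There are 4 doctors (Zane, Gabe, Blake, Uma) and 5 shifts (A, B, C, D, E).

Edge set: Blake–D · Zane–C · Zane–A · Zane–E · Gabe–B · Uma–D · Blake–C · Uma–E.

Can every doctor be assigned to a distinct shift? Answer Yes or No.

A valid assignment of size 4: Zane→C, Gabe→B, Blake→D, Uma→E.
Every doctor is matched, so this matching saturates all of them.

Yes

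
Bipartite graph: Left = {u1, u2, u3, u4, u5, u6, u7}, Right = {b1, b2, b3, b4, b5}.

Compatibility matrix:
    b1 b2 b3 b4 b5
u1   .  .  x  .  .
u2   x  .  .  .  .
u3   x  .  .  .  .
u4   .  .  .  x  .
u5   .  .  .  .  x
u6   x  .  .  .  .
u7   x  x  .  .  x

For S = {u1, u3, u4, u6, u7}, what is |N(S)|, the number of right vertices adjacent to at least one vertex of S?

5

The union of neighbours of {u1, u3, u4, u6, u7} is {b1, b2, b3, b4, b5}, which has 5 elements.
Since |N(S)| = 5 ≥ |S| = 5, Hall's condition holds for this subset.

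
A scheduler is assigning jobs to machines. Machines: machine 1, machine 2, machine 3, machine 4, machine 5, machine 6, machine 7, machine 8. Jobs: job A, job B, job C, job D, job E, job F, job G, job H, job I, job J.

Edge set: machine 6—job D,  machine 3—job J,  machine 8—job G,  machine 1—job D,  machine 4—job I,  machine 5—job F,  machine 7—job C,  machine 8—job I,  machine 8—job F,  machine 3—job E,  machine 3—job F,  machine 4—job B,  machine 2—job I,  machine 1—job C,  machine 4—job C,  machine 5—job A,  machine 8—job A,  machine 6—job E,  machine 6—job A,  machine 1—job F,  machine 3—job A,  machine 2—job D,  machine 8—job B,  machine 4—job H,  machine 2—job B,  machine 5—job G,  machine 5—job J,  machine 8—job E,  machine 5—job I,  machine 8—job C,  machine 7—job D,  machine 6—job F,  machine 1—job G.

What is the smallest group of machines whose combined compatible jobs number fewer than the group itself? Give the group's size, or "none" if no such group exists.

A matching saturating every machine exists, for instance machine 1→job G, machine 2→job I, machine 3→job A, machine 4→job H, machine 5→job J, machine 6→job D, machine 7→job C, machine 8→job F.
By Hall's marriage theorem, this means |N(S)| ≥ |S| for every subset S, so no violating subset exists.

none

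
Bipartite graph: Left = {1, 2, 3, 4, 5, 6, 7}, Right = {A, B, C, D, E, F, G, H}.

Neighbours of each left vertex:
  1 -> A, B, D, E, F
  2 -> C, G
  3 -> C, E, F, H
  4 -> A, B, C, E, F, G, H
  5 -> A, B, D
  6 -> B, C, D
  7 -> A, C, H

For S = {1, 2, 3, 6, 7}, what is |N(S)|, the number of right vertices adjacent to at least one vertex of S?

The union of neighbours of {1, 2, 3, 6, 7} is {A, B, C, D, E, F, G, H}, which has 8 elements.
Since |N(S)| = 8 ≥ |S| = 5, Hall's condition holds for this subset.

8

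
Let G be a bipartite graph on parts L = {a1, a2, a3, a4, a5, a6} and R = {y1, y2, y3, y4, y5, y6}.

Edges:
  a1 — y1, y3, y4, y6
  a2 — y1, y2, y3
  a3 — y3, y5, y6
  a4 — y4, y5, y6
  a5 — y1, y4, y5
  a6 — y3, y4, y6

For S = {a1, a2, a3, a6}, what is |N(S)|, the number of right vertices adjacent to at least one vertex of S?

6

The union of neighbours of {a1, a2, a3, a6} is {y1, y2, y3, y4, y5, y6}, which has 6 elements.
Since |N(S)| = 6 ≥ |S| = 4, Hall's condition holds for this subset.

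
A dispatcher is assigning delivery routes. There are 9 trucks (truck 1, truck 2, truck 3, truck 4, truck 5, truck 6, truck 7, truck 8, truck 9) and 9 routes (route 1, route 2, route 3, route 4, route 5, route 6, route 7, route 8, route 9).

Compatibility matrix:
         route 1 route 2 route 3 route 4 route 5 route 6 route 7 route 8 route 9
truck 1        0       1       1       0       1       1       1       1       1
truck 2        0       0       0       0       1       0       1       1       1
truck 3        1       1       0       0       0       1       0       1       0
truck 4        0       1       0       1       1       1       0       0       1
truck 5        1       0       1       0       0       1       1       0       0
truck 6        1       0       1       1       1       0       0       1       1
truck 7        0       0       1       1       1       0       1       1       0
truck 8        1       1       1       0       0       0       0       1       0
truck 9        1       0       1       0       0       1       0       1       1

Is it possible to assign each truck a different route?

A valid assignment of size 9: truck 1–route 2, truck 2–route 9, truck 3–route 6, truck 4–route 4, truck 5–route 7, truck 6–route 8, truck 7–route 5, truck 8–route 1, truck 9–route 3.
Every truck is matched, so this is a perfect matching.

Yes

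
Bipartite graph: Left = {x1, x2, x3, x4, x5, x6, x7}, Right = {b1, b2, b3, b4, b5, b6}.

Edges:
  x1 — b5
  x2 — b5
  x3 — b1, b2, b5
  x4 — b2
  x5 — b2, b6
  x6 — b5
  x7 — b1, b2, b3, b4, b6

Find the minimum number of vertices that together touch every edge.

{x3, x4, x5, x7, b5} is a vertex cover of size 5: every edge has an endpoint in this set.
No smaller cover exists because x1–b5, x3–b1, x4–b2, x5–b6, x7–b4 is a matching of size 5, and a cover must include an endpoint of each of these disjoint edges (König's theorem).

5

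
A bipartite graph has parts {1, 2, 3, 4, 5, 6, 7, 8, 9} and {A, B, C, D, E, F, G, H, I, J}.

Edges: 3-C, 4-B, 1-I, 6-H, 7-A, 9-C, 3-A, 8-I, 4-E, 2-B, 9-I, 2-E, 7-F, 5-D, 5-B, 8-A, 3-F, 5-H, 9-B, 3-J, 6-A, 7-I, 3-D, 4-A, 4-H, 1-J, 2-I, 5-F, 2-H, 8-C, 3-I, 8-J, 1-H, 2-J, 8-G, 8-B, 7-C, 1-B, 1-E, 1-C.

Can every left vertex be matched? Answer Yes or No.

Yes

One maximum matching: 1–J, 2–H, 3–F, 4–E, 5–D, 6–A, 7–I, 8–G, 9–B.
Every left vertex is matched, so this matching saturates all of them.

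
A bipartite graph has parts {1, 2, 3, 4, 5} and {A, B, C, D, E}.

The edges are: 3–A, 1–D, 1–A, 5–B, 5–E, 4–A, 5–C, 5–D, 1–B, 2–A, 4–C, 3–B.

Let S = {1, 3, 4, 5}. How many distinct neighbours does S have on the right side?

5

The union of neighbours of {1, 3, 4, 5} is {A, B, C, D, E}, which has 5 elements.
Since |N(S)| = 5 ≥ |S| = 4, Hall's condition holds for this subset.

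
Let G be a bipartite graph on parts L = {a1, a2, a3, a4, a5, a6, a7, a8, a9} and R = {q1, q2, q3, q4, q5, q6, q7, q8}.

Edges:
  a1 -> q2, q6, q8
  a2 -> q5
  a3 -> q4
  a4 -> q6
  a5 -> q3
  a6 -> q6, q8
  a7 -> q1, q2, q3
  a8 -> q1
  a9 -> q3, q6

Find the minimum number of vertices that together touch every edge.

The 7 edges a1–q2, a2–q5, a3–q4, a4–q6, a5–q3, a6–q8, a7–q1 form a matching, so any vertex cover needs at least 7 vertices (one per matched edge).
Conversely {a2, a3, q1, q2, q3, q6, q8} meets every edge and has exactly 7 vertices, so 7 is optimal.

7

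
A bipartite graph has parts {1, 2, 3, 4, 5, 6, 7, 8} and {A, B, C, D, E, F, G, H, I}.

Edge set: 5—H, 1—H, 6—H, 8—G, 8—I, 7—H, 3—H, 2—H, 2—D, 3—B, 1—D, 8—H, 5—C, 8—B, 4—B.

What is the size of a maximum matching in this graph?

For example, pair 1–H, 2–D, 3–B, 5–C, 8–G.
The set {1, 2, 3, 4, 6, 7} has only 3 neighbours ({B, D, H}), so by Hall's theorem at most 5 of the 8 left vertices can be matched.

5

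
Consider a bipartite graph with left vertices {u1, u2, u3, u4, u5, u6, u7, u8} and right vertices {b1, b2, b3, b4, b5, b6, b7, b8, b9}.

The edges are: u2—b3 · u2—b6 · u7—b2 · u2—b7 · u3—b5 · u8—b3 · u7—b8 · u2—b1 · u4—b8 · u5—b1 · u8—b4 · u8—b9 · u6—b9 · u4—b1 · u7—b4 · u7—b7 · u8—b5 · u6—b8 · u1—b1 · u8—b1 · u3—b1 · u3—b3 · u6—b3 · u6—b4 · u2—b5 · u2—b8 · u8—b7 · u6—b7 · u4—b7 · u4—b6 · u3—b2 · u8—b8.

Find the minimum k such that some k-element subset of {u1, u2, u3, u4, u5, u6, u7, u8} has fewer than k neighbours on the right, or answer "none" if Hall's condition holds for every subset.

2

Take S = {u1, u5}. Its neighbourhood is {b1}, so |N(S)| = 1 < |S| = 2.
No single vertex violates Hall's condition since each has at least one neighbour, so 2 is the minimum.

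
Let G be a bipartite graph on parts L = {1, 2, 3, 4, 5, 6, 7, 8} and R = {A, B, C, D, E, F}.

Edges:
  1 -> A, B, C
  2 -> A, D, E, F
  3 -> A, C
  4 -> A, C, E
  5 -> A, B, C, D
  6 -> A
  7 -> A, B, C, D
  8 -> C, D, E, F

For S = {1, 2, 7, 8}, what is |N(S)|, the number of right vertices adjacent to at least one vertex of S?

The union of neighbours of {1, 2, 7, 8} is {A, B, C, D, E, F}, which has 6 elements.
Since |N(S)| = 6 ≥ |S| = 4, Hall's condition holds for this subset.

6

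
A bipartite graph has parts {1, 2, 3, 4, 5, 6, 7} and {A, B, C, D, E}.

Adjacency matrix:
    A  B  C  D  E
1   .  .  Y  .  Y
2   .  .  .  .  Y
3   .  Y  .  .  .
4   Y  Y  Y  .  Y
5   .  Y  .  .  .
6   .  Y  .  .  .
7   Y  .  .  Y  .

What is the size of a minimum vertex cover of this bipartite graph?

5

{1, 2, 4, 7, B} is a vertex cover of size 5: every edge has an endpoint in this set.
No smaller cover exists because 1–C, 2–E, 3–B, 4–A, 7–D is a matching of size 5, and a cover must include an endpoint of each of these disjoint edges (König's theorem).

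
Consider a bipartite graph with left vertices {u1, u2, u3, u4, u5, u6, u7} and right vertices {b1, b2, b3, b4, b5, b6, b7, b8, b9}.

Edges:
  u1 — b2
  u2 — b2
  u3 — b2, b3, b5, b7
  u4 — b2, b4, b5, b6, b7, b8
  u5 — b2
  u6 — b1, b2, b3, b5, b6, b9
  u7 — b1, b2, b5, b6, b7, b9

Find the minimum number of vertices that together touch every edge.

5

{u3, u4, u6, u7, b2} is a vertex cover of size 5: every edge has an endpoint in this set.
No smaller cover exists because u1–b2, u3–b3, u4–b5, u6–b1, u7–b7 is a matching of size 5, and a cover must include an endpoint of each of these disjoint edges (König's theorem).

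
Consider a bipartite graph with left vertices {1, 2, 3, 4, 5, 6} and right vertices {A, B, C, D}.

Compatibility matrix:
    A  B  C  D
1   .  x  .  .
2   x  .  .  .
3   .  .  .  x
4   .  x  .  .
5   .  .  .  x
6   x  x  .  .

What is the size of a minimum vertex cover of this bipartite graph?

3

{A, B, D} is a vertex cover of size 3: every edge has an endpoint in this set.
No smaller cover exists because 1–B, 2–A, 3–D is a matching of size 3, and a cover must include an endpoint of each of these disjoint edges (König's theorem).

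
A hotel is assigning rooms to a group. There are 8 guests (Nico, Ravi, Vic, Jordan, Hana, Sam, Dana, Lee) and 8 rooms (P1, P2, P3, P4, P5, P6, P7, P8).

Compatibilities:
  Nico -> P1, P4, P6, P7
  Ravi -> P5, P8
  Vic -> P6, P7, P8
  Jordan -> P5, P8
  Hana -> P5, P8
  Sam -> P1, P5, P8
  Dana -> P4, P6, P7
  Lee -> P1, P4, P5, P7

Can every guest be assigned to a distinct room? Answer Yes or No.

No

The set {Nico, Ravi, Vic, Jordan, Hana, Sam, Dana, Lee} has only 6 neighbours ({P1, P4, P5, P6, P7, P8}), so by Hall's theorem at most 6 of the 8 guests can be matched.
Hence no matching covers every guest.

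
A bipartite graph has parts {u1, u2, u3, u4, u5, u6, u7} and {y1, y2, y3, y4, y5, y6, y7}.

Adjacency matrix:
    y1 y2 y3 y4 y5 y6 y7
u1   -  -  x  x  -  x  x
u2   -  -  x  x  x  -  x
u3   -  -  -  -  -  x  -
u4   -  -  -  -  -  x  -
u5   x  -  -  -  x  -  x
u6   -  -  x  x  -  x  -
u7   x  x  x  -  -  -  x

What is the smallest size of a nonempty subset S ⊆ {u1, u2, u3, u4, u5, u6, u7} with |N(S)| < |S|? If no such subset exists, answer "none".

Take S = {u3, u4}. Its neighbourhood is {y6}, so |N(S)| = 1 < |S| = 2.
No single vertex violates Hall's condition since each has at least one neighbour, so 2 is the minimum.

2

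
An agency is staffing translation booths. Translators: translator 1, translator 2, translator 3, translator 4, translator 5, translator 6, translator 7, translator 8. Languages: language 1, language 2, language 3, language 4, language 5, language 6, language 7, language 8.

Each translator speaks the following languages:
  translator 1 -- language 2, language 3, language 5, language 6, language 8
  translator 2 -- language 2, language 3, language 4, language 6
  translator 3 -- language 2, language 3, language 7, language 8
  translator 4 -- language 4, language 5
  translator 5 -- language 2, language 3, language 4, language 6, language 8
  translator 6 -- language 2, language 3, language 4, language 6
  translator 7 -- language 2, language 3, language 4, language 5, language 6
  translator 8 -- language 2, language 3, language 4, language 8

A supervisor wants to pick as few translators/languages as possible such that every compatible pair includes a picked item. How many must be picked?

7

A maximum matching has 7 edges (e.g. translator 1–language 3, translator 2–language 6, translator 3–language 7, translator 4–language 5, translator 5–language 8, translator 6–language 4, translator 7–language 2).
By König's theorem the minimum vertex cover has the same size. One such cover is {translator 3, language 2, language 3, language 4, language 5, language 6, language 8}.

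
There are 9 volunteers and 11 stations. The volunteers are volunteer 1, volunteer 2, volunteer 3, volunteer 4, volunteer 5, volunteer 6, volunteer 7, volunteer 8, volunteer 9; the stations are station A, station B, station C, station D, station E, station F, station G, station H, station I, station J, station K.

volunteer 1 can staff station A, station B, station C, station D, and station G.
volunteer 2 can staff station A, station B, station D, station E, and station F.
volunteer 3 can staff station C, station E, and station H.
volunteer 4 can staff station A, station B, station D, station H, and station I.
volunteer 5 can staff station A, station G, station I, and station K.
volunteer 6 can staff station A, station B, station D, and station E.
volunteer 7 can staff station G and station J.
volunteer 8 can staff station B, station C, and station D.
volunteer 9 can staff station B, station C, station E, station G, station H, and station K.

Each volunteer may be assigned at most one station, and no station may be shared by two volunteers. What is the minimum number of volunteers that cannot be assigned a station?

A valid assignment of size 9: volunteer 1-station C, volunteer 2-station F, volunteer 3-station H, volunteer 4-station I, volunteer 5-station A, volunteer 6-station D, volunteer 7-station J, volunteer 8-station B, volunteer 9-station K.
All 9 volunteers are matched, so no larger matching exists.
That matches 9 of the 9, leaving 0 unmatched; no matching can do better.

0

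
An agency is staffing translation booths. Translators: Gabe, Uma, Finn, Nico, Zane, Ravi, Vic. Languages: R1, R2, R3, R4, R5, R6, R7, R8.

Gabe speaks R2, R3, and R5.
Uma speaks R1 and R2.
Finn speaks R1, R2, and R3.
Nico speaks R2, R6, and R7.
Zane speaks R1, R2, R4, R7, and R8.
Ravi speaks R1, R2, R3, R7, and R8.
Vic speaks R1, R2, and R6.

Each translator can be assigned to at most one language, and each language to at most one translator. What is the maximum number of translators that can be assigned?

7

For example, pair Gabe→R5, Uma→R1, Finn→R2, Nico→R7, Zane→R4, Ravi→R3, Vic→R6.
All 7 translators are matched, so no larger matching exists.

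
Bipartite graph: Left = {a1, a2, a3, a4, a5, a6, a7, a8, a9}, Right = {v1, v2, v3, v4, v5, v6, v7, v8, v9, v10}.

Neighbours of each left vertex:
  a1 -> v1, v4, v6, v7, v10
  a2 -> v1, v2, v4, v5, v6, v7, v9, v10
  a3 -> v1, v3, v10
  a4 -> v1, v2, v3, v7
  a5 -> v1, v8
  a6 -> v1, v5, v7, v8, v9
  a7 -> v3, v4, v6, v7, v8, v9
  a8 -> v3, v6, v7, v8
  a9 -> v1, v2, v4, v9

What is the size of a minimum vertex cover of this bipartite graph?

The 9 edges a1–v6, a2–v10, a3–v3, a4–v1, a5–v8, a6–v5, a7–v4, a8–v7, a9–v2 form a matching, so any vertex cover needs at least 9 vertices (one per matched edge).
Conversely {a1, a2, a3, a4, a5, a6, a7, a8, a9} meets every edge and has exactly 9 vertices, so 9 is optimal.

9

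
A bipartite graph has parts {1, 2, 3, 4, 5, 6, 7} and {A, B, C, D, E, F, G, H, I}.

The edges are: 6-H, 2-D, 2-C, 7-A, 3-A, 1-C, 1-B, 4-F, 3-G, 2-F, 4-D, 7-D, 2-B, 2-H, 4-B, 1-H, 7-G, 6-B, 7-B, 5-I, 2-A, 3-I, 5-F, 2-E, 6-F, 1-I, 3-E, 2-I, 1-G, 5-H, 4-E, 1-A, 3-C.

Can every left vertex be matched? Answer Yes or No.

For example, pair 1-G, 2-A, 3-I, 4-E, 5-H, 6-F, 7-B.
All 7 left vertices are covered.

Yes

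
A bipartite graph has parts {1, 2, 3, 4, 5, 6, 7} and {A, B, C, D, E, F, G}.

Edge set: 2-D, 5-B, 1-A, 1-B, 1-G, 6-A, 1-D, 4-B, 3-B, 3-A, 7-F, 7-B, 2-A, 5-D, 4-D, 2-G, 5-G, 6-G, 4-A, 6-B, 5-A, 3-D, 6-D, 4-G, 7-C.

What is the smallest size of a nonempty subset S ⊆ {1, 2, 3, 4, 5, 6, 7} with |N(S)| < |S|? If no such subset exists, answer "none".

Take S = {1, 2, 3, 4, 5}. Its neighbourhood is {A, B, D, G}, so |N(S)| = 4 < |S| = 5.
Every subset of size less than 5 has at least as many neighbours as members, so 5 is the minimum.

5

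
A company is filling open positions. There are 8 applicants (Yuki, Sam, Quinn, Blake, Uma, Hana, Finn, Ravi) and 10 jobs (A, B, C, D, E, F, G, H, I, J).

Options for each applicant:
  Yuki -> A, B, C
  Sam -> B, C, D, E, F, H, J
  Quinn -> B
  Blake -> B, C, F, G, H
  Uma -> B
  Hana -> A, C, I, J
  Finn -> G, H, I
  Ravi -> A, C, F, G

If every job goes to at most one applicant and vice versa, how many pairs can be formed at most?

A valid assignment of size 7: Yuki-C, Sam-J, Quinn-B, Blake-H, Hana-I, Finn-G, Ravi-F.
The set {Quinn, Uma} has only 1 neighbour ({B}), so by Hall's theorem at most 7 of the 8 applicants can be matched.

7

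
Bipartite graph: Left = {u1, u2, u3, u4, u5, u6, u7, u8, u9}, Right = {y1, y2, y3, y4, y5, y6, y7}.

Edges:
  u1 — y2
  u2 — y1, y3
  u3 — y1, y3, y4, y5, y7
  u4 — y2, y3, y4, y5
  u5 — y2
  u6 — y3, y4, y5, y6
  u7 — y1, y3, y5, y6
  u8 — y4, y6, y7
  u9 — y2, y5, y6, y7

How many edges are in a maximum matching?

One maximum matching: u1-y2, u2-y1, u3-y3, u4-y5, u6-y4, u7-y6, u8-y7.
The set {u1, u2, u3, u4, u5, u6, u7, u8, u9} has only 7 neighbours ({y1, y2, y3, y4, y5, y6, y7}), so by Hall's theorem at most 7 of the 9 left vertices can be matched.

7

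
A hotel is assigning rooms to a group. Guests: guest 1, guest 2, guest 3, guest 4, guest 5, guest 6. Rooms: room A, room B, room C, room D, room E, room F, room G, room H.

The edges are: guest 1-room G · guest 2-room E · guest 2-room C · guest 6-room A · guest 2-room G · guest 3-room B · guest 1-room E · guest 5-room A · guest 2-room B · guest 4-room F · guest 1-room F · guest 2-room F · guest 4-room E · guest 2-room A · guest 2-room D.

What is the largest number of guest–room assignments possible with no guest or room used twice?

For example, pair guest 1-room G, guest 2-room D, guest 3-room B, guest 4-room F, guest 5-room A.
The set {guest 5, guest 6} has only 1 neighbour ({room A}), so by Hall's theorem at most 5 of the 6 guests can be matched.

5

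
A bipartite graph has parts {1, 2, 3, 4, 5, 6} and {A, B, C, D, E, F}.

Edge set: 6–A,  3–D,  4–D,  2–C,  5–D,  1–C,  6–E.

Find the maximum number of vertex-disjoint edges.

3

A valid assignment of size 3: 1→C, 3→D, 6→E.
The set {1, 2, 3, 4, 5} has only 2 neighbours ({C, D}), so by Hall's theorem at most 3 of the 6 left vertices can be matched.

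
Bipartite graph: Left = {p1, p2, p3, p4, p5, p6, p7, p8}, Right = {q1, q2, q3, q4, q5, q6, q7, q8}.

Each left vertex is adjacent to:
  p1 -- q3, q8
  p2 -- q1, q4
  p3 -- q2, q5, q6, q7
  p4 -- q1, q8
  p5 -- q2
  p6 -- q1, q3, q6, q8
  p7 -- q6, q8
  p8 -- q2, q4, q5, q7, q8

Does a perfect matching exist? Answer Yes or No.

A valid assignment of size 8: p1-q3, p2-q4, p3-q5, p4-q1, p5-q2, p6-q6, p7-q8, p8-q7.
Every left vertex is matched, so this is a perfect matching.

Yes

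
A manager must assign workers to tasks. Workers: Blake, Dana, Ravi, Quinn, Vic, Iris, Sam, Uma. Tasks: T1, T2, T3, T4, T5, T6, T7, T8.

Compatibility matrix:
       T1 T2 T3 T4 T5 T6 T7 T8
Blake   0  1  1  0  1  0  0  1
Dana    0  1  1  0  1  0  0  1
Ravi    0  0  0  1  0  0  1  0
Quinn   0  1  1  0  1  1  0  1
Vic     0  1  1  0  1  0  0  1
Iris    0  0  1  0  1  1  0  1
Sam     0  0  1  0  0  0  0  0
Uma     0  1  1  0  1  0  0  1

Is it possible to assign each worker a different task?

The set {Blake, Dana, Quinn, Vic, Iris, Sam, Uma} has only 5 neighbours ({T2, T3, T5, T6, T8}), so by Hall's theorem at most 6 of the 8 workers can be matched.
Hence no matching covers every worker.

No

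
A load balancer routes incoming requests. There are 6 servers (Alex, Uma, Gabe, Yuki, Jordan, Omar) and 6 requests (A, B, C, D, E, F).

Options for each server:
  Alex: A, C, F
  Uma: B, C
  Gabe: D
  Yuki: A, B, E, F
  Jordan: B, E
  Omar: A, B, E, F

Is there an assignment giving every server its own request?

Yes

For example, pair Alex→A, Uma→C, Gabe→D, Yuki→F, Jordan→E, Omar→B.
All 6 servers are covered.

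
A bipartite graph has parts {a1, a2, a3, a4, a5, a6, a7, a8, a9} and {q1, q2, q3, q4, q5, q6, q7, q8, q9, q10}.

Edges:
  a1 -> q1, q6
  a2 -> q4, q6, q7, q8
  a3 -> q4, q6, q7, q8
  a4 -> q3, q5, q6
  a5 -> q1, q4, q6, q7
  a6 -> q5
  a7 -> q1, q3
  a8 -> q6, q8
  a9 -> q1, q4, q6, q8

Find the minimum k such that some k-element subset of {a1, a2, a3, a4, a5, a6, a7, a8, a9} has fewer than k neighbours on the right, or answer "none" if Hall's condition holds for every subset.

6

Take S = {a1, a2, a3, a5, a8, a9}. Its neighbourhood is {q1, q4, q6, q7, q8}, so |N(S)| = 5 < |S| = 6.
Every subset of size less than 6 has at least as many neighbours as members, so 6 is the minimum.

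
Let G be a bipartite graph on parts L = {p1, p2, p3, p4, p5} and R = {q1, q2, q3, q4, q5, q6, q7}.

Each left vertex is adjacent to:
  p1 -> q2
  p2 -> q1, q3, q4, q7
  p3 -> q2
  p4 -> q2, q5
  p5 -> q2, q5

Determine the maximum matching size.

3

For example, pair p1-q2, p2-q4, p4-q5.
The set {p1, p3, p4, p5} has only 2 neighbours ({q2, q5}), so by Hall's theorem at most 3 of the 5 left vertices can be matched.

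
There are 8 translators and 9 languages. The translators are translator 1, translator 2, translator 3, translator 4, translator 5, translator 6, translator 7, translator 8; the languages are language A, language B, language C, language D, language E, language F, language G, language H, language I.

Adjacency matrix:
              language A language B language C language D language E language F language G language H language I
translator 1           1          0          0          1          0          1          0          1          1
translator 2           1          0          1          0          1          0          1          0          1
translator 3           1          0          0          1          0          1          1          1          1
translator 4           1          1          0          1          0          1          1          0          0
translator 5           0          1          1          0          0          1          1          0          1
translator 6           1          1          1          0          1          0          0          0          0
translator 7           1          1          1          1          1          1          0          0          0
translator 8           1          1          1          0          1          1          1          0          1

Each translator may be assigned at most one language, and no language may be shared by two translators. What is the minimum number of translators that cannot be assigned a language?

For example, pair translator 1-language I, translator 2-language A, translator 3-language G, translator 4-language B, translator 5-language C, translator 6-language E, translator 7-language D, translator 8-language F.
This saturates every translator, so 8 is the maximum.
That matches 8 of the 8, leaving 0 unmatched; no matching can do better.

0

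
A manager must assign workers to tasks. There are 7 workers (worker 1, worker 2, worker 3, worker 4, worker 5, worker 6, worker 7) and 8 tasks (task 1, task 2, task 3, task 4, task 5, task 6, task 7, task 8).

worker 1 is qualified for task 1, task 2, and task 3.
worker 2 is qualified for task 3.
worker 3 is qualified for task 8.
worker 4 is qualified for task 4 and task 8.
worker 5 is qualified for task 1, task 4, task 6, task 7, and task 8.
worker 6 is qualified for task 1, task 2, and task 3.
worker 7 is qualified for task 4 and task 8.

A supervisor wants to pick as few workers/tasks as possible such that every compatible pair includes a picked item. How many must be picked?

A maximum matching has 6 edges (e.g. worker 1–task 1, worker 2–task 3, worker 3–task 8, worker 4–task 4, worker 5–task 7, worker 6–task 2).
By König's theorem the minimum vertex cover has the same size. One such cover is {worker 1, worker 2, worker 5, worker 6, task 4, task 8}.

6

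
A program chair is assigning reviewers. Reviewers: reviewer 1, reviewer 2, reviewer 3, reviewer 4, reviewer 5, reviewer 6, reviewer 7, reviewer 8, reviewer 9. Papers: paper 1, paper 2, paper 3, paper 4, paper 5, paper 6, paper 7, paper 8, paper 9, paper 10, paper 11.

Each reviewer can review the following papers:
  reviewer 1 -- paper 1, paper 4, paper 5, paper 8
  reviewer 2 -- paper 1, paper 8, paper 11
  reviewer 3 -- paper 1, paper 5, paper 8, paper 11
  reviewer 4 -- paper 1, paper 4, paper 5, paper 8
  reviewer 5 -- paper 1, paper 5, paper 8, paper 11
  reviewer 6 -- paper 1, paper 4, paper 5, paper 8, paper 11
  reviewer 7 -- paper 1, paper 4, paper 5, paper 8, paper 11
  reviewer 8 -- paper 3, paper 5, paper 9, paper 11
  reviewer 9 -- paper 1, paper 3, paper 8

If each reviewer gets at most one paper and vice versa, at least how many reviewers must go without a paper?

One maximum matching: reviewer 1→paper 1, reviewer 2→paper 11, reviewer 3→paper 5, reviewer 4→paper 4, reviewer 5→paper 8, reviewer 8→paper 9, reviewer 9→paper 3.
The set {reviewer 1, reviewer 2, reviewer 3, reviewer 4, reviewer 5, reviewer 6, reviewer 7} has only 5 neighbours ({paper 1, paper 11, paper 4, paper 5, paper 8}), so by Hall's theorem at most 7 of the 9 reviewers can be matched.
That matches 7 of the 9, leaving 2 unmatched; no matching can do better.

2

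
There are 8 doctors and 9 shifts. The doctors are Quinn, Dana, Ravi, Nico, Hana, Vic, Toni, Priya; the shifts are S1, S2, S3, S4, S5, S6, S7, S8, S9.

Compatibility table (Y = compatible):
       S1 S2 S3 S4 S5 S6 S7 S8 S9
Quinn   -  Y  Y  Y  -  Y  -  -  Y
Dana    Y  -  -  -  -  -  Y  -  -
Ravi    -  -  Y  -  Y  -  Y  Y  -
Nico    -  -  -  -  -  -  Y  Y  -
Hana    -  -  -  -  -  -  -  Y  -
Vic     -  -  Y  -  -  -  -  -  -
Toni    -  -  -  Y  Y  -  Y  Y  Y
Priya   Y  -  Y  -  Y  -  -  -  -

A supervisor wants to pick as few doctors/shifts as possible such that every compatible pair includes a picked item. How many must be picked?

7

The 7 edges Quinn–S2, Dana–S1, Ravi–S5, Nico–S7, Hana–S8, Vic–S3, Toni–S4 form a matching, so any vertex cover needs at least 7 vertices (one per matched edge).
Conversely {Quinn, Toni, S1, S3, S5, S7, S8} meets every edge and has exactly 7 vertices, so 7 is optimal.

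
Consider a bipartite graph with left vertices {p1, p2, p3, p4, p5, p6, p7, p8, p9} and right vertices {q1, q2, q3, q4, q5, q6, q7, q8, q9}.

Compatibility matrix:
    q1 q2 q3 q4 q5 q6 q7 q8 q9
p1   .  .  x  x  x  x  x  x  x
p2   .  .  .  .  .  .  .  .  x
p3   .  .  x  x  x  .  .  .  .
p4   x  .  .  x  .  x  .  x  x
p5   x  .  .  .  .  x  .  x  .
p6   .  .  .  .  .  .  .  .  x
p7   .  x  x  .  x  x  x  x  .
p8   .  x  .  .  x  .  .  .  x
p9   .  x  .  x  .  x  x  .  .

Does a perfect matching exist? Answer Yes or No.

The set {p2, p6} has only 1 neighbour ({q9}), so by Hall's theorem at most 8 of the 9 left vertices can be matched.
Hence no matching covers every left vertex.

No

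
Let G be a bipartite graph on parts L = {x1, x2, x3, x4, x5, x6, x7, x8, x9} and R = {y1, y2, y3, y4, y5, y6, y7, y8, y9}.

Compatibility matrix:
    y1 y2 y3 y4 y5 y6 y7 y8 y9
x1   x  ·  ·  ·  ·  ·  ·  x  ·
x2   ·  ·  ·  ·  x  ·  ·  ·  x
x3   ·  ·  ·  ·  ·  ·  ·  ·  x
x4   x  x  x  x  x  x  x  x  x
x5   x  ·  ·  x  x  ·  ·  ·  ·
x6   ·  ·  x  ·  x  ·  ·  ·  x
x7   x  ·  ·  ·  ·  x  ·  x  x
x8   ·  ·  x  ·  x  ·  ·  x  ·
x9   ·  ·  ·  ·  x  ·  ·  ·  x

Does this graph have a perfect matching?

No

The set {x2, x3, x9} has only 2 neighbours ({y5, y9}), so by Hall's theorem at most 8 of the 9 left vertices can be matched.
Hence no matching covers every left vertex.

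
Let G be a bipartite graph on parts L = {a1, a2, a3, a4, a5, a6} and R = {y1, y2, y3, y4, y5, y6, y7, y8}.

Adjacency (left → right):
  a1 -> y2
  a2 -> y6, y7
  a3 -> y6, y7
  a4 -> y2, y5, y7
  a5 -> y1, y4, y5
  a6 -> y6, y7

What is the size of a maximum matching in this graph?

A valid assignment of size 5: a1-y2, a2-y6, a3-y7, a4-y5, a5-y1.
The set {a2, a3, a6} has only 2 neighbours ({y6, y7}), so by Hall's theorem at most 5 of the 6 left vertices can be matched.

5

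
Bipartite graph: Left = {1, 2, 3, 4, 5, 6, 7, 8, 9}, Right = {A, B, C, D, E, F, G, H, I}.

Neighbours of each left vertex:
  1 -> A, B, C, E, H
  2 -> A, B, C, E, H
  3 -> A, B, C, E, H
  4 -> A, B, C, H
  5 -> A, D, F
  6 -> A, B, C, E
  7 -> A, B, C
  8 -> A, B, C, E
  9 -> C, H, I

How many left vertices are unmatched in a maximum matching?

One maximum matching: 1→H, 2→E, 3→A, 4→C, 5→F, 6→B, 9→I.
The set {1, 2, 3, 4, 6, 7, 8} has only 5 neighbours ({A, B, C, E, H}), so by Hall's theorem at most 7 of the 9 left vertices can be matched.
That matches 7 of the 9, leaving 2 unmatched; no matching can do better.

2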